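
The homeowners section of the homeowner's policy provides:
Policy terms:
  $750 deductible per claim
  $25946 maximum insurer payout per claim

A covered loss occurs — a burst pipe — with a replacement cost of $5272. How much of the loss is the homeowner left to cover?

$750

After the deductible, $5272 − $750 = $4522 remains.
$4522 is within the $25946 limit, so the insurer pays $4522.
Out of pocket: $5272 − $4522 = $750.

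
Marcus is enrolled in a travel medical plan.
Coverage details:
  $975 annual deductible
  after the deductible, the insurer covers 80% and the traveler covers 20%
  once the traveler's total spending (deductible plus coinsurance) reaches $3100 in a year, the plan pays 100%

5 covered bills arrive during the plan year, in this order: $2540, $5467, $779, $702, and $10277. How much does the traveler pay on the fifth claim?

$422.40

Claim 1 ($2540): deductible takes $975, $1565 remains; 20% of $1565 = $313. Traveler pays $1288; OOP now $1288.
Claim 2 ($5467): 20% coinsurance on $5467 = $1093.40. Traveler owes $1093.40 (running OOP $2381.40).
Claim 3 ($779): 20% coinsurance on $779 = $155.80. Traveler pays $155.80; OOP now $2537.20.
Claim 4 ($702): deductible met; 20% of $702 = $140.40. Traveler pays $140.40; OOP now $2677.60.
Claim 5 ($10277): deductible already satisfied, so traveler's share is 20% × $10277 = $2055.40. That would push OOP to $4733, over the $3100 cap, so traveler pays $3100 − $2677.60 = $422.40.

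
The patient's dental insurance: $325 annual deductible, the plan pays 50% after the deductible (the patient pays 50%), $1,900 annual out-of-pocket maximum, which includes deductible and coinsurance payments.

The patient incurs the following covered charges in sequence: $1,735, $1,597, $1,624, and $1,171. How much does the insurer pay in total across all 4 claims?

#1 ($1,735): $325 to deductible, leaving $1,410; patient's 50% is $705. Patient owes $1,030 (running OOP $1,030). Plan pays $1,735 − $1,030 = $705.
#2 ($1,597): deductible met; 50% of $1,597 = $798.50. Cost to patient: $798.50. OOP to date $1,828.50. Insurer: $1,597 − $798.50 = $798.50.
#3 ($1,624): 50% coinsurance on $1,624 = $812. That would push OOP to $2,640.50, over the $1,900 cap, so patient pays $1,900 − $1,828.50 = $71.50. Insurer: $1,624 − $71.50 = $1,552.50.
#4 ($1,171): 50% coinsurance on $1,171 = $585.50. That would push OOP to $2,485.50, over the $1,900 cap, so patient pays $1,900 − $1,900 = $0. Insurer: $1,171 − $0 = $1,171.
Insurer total: $705 + $798.50 + $1,552.50 + $1,171 = $4,227.

$4,227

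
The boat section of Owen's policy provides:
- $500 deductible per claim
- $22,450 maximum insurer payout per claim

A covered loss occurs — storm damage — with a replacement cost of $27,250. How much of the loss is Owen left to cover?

$4,800

Subtract the deductible: $27,250 − $500 = $26,750.
The $22,450 per-incident cap binds; insurer pays $22,450.
Out of pocket: $27,250 − $22,450 = $4,800.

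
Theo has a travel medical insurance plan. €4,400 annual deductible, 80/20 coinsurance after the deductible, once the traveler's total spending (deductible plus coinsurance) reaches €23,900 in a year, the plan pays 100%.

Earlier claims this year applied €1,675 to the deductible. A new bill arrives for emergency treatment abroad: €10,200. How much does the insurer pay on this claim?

€5,980

Remaining deductible: €4,400 − €1,675 = €2,725.
The remaining €7,475 (= €10,200 − €2,725) moves to coinsurance.
Traveler's 20% share of €7,475 is €1,495.
So the traveler owes €2,725 + €1,495 = €4,220 before any cap.
Total out-of-pocket so far would be €1,675 + €4,220 = €5,895, below the €23,900 cap — no reduction.
Insurer pays the balance: €10,200 − €4,220 = €5,980.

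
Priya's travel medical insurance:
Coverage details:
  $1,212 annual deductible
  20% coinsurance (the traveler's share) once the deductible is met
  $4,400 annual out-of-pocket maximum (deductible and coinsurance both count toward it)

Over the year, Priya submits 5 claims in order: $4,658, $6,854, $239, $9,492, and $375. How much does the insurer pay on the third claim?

$191.20

Bill 1, $4,658: deductible takes $1,212, $3,446 remains; traveler's 20% is $689.20. Cost to traveler: $1,901.20. OOP to date $1,901.20. Insurer: $4,658 − $1,901.20 = $2,756.80.
Bill 2, $6,854: 20% coinsurance on $6,854 = $1,370.80. Traveler pays $1,370.80; OOP now $3,272. Insurer: $6,854 − $1,370.80 = $5,483.20.
Bill 3, $239: deductible already satisfied, so traveler's share is 20% × $239 = $47.80. Cost to traveler: $47.80. OOP to date $3,319.80. Plan pays $239 − $47.80 = $191.20.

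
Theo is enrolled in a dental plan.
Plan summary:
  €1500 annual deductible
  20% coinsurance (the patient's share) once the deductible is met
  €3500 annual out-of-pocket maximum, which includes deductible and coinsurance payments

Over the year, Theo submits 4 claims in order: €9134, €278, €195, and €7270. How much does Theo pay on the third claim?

Claim 1 (€9134): €1500 to deductible, leaving €7634; coinsurance €7634 × 20% = €1526.80. Cost to patient: €3026.80. OOP to date €3026.80.
Claim 2 (€278): deductible already satisfied, so patient's share is 20% × €278 = €55.60. Cost to patient: €55.60. OOP to date €3082.40.
Claim 3 (€195): 20% coinsurance on €195 = €39. Patient pays €39; OOP now €3121.40.

€39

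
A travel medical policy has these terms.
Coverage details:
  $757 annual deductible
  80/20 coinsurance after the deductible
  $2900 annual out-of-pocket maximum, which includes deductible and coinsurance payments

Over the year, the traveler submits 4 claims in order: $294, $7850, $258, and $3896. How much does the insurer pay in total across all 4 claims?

#1 ($294): entire amount goes to the deductible. Traveler pays $294; OOP now $294. Plan pays $294 − $294 = $0.
#2 ($7850): $463 finishes the deductible; $7387 goes to coinsurance; coinsurance $7387 × 20% = $1477.40. Traveler owes $1940.40 (running OOP $2234.40). Plan pays $7850 − $1940.40 = $5909.60.
#3 ($258): deductible already satisfied, so traveler's share is 20% × $258 = $51.60. Traveler owes $51.60 (running OOP $2286). Plan pays $258 − $51.60 = $206.40.
#4 ($3896): deductible already satisfied, so traveler's share is 20% × $3896 = $779.20. OOP would hit $3065.20 > $2900, so the cap limits the traveler to $2900 − $2286 = $614. Plan pays $3896 − $614 = $3282.
Insurer total = bills − traveler's total = $12298 − $2900 = $9398.

$9398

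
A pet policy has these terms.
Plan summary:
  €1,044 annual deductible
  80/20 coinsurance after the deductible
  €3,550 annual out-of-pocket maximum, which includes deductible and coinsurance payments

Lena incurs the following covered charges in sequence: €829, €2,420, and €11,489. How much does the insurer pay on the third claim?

Bill 1, €829: fully absorbed by the deductible. Owner owes €829 (running OOP €829). Insurer: €829 − €829 = €0.
Bill 2, €2,420: €215 to deductible, leaving €2,205; 20% of €2,205 = €441. Owner pays €656; OOP now €1,485. Insurer: €2,420 − €656 = €1,764.
Bill 3, €11,489: deductible met; 20% of €11,489 = €2,297.80. That would push OOP to €3,782.80, over the €3,550 cap, so owner pays €3,550 − €1,485 = €2,065. Plan pays €11,489 − €2,065 = €9,424.

€9,424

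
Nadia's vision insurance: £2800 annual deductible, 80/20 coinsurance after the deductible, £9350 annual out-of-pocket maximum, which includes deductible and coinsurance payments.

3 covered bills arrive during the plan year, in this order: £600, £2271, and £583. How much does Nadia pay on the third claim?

£116.60

#1 (£600): all of it applies to the deductible. Member owes £600 (running OOP £600).
#2 (£2271): £2200 finishes the deductible; £71 goes to coinsurance; 20% of £71 = £14.20. Member pays £2214.20; OOP now £2814.20.
#3 (£583): deductible already satisfied, so member's share is 20% × £583 = £116.60. Cost to member: £116.60. OOP to date £2930.80.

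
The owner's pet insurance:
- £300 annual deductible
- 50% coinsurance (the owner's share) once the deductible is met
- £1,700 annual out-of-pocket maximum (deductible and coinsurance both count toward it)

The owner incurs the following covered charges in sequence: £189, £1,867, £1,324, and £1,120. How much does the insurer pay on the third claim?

£802

Claim 1 — £189: entire amount goes to the deductible. Owner owes £189 (running OOP £189). Plan pays £189 − £189 = £0.
Claim 2 — £1,867: £111 to deductible, leaving £1,756; 50% of £1,756 = £878. Owner pays £989; OOP now £1,178. Insurer: £1,867 − £989 = £878.
Claim 3 — £1,324: deductible met; 50% of £1,324 = £662. OOP would hit £1,840 > £1,700, so the cap limits the owner to £1,700 − £1,178 = £522. Plan pays £1,324 − £522 = £802.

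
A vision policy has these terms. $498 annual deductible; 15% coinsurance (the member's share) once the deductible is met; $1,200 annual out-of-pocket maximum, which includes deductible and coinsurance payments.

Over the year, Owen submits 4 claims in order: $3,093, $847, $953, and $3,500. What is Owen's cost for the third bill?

#1 ($3,093): deductible takes $498, $2,595 remains; coinsurance $2,595 × 15% = $389.25. Cost to member: $887.25. OOP to date $887.25.
#2 ($847): deductible already satisfied, so member's share is 15% × $847 = $127.05. Member pays $127.05; OOP now $1,014.30.
#3 ($953): 15% coinsurance on $953 = $142.95. Cost to member: $142.95. OOP to date $1,157.25.

$142.95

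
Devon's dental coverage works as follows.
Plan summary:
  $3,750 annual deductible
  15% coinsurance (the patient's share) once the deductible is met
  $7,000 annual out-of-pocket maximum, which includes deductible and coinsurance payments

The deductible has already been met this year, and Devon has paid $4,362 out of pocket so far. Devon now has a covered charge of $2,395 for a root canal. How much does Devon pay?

$359.25

With the deductible met, the entire $2,395 is subject to coinsurance.
15% of $2,395 = $359.25 falls to the patient.
Year-to-date out-of-pocket becomes $4,362 + $359.25 = $4,721.25, still under the $7,000 maximum, so no cap applies.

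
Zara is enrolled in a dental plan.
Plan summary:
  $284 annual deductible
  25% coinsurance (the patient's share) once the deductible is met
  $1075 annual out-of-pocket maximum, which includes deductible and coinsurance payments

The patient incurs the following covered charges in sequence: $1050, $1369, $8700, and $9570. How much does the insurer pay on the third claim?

Claim 1 — $1050: $284 to deductible, leaving $766; patient's 25% is $191.50. Patient owes $475.50 (running OOP $475.50). Insurer: $1050 − $475.50 = $574.50.
Claim 2 — $1369: deductible met; 25% of $1369 = $342.25. Patient pays $342.25; OOP now $817.75. Insurer: $1369 − $342.25 = $1026.75.
Claim 3 — $8700: deductible met; 25% of $8700 = $2175. Adding that to $817.75 gives $2992.75, past the $1075 cap; patient pays only $1075 − $817.75 = $257.25. Plan pays $8700 − $257.25 = $8442.75.

$8442.75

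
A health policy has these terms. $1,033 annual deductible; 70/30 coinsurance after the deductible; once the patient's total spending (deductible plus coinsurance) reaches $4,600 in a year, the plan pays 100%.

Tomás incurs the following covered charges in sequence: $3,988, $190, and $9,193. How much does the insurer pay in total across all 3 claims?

#1 ($3,988): deductible takes $1,033, $2,955 remains; 30% of $2,955 = $886.50. Cost to patient: $1,919.50. OOP to date $1,919.50. Plan pays $3,988 − $1,919.50 = $2,068.50.
#2 ($190): deductible already satisfied, so patient's share is 30% × $190 = $57. Patient pays $57; OOP now $1,976.50. Insurer: $190 − $57 = $133.
#3 ($9,193): deductible met; 30% of $9,193 = $2,757.90. That would push OOP to $4,734.40, over the $4,600 cap, so patient pays $4,600 − $1,976.50 = $2,623.50. Insurer: $9,193 − $2,623.50 = $6,569.50.
Insurer total = bills − patient's total = $13,371 − $4,600 = $8,771.

$8,771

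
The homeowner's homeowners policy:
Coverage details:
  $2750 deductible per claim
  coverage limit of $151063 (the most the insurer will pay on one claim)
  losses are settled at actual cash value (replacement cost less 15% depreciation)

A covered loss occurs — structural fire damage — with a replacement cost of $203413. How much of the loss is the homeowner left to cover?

Depreciate 15%: the covered value is $203413 × 0.85 = $172901.05.
After the deductible, $172901.05 − $2750 = $170151.05 remains.
The $151063 per-incident cap binds; insurer pays $151063.
Out of pocket: $203413 − $151063 = $52350.

$52350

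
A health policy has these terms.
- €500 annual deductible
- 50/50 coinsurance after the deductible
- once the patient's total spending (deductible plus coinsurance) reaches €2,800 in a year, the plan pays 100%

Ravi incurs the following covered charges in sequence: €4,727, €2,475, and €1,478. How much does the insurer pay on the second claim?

€2,288.50

Claim 1 (€4,727): deductible takes €500, €4,227 remains; 50% of €4,227 = €2,113.50. Cost to patient: €2,613.50. OOP to date €2,613.50. Insurer: €4,727 − €2,613.50 = €2,113.50.
Claim 2 (€2,475): 50% coinsurance on €2,475 = €1,237.50. That would push OOP to €3,851, over the €2,800 cap, so patient pays €2,800 − €2,613.50 = €186.50. Insurer: €2,475 − €186.50 = €2,288.50.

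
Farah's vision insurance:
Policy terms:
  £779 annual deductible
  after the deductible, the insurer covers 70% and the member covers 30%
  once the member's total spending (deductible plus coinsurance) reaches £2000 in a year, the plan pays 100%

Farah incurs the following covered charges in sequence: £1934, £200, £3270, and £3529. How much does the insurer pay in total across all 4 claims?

#1 (£1934): £779 finishes the deductible; £1155 goes to coinsurance; member's 30% is £346.50. Member owes £1125.50 (running OOP £1125.50). Plan pays £1934 − £1125.50 = £808.50.
#2 (£200): deductible met; 30% of £200 = £60. Member owes £60 (running OOP £1185.50). Plan pays £200 − £60 = £140.
#3 (£3270): deductible met; 30% of £3270 = £981. Adding that to £1185.50 gives £2166.50, past the £2000 cap; member pays only £2000 − £1185.50 = £814.50. Plan pays £3270 − £814.50 = £2455.50.
#4 (£3529): deductible met; 30% of £3529 = £1058.70. Adding that to £2000 gives £3058.70, past the £2000 cap; member pays only £2000 − £2000 = £0. Insurer: £3529 − £0 = £3529.
Insurer total = bills − member's total = £8933 − £2000 = £6933.

£6933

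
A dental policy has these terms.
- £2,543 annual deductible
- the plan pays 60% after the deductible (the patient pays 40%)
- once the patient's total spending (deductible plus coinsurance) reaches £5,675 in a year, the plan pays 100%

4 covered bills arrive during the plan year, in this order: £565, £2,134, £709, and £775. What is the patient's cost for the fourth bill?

Claim 1 — £565: entire amount goes to the deductible. Cost to patient: £565. OOP to date £565.
Claim 2 — £2,134: deductible takes £1,978, £156 remains; coinsurance £156 × 40% = £62.40. Patient owes £2,040.40 (running OOP £2,605.40).
Claim 3 — £709: 40% coinsurance on £709 = £283.60. Cost to patient: £283.60. OOP to date £2,889.
Claim 4 — £775: 40% coinsurance on £775 = £310. Cost to patient: £310. OOP to date £3,199.

£310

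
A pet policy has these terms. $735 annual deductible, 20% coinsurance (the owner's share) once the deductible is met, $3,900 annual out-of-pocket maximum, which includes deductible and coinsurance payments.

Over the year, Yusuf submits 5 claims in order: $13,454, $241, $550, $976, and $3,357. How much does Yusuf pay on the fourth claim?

$195.20

#1 ($13,454): deductible takes $735, $12,719 remains; 20% of $12,719 = $2,543.80. Cost to owner: $3,278.80. OOP to date $3,278.80.
#2 ($241): 20% coinsurance on $241 = $48.20. Owner pays $48.20; OOP now $3,327.
#3 ($550): deductible met; 20% of $550 = $110. Owner owes $110 (running OOP $3,437).
#4 ($976): deductible already satisfied, so owner's share is 20% × $976 = $195.20. Cost to owner: $195.20. OOP to date $3,632.20.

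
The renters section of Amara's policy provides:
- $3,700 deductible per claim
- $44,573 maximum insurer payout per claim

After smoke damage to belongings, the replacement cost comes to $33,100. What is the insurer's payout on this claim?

Less the $3,700 deductible: $33,100 − $3,700 = $29,400.
That's under the $44,573 cap, so the insurer reimburses the full $29,400.

$29,400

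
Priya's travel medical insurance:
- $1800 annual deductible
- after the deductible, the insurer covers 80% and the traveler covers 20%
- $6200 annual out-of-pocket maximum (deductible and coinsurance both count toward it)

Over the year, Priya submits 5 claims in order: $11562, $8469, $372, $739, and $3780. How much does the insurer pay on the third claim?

$297.60

#1 ($11562): deductible takes $1800, $9762 remains; coinsurance $9762 × 20% = $1952.40. Cost to traveler: $3752.40. OOP to date $3752.40. Insurer: $11562 − $3752.40 = $7809.60.
#2 ($8469): 20% coinsurance on $8469 = $1693.80. Traveler owes $1693.80 (running OOP $5446.20). Insurer: $8469 − $1693.80 = $6775.20.
#3 ($372): deductible already satisfied, so traveler's share is 20% × $372 = $74.40. Traveler pays $74.40; OOP now $5520.60. Insurer: $372 − $74.40 = $297.60.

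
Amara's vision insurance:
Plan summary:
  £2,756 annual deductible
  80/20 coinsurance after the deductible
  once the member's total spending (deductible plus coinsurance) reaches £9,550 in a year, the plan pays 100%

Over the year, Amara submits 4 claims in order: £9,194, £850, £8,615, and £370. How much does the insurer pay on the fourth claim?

£296

Bill 1, £9,194: £2,756 to deductible, leaving £6,438; 20% of £6,438 = £1,287.60. Member pays £4,043.60; OOP now £4,043.60. Plan pays £9,194 − £4,043.60 = £5,150.40.
Bill 2, £850: deductible already satisfied, so member's share is 20% × £850 = £170. Member pays £170; OOP now £4,213.60. Plan pays £850 − £170 = £680.
Bill 3, £8,615: deductible already satisfied, so member's share is 20% × £8,615 = £1,723. Member owes £1,723 (running OOP £5,936.60). Insurer: £8,615 − £1,723 = £6,892.
Bill 4, £370: deductible met; 20% of £370 = £74. Cost to member: £74. OOP to date £6,010.60. Insurer: £370 − £74 = £296.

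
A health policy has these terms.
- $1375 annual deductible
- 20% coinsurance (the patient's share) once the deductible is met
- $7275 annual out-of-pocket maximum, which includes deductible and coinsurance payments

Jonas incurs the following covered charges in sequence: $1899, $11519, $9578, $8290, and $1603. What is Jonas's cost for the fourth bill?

$1575.80

Claim 1 ($1899): deductible takes $1375, $524 remains; coinsurance $524 × 20% = $104.80. Patient owes $1479.80 (running OOP $1479.80).
Claim 2 ($11519): deductible met; 20% of $11519 = $2303.80. Patient pays $2303.80; OOP now $3783.60.
Claim 3 ($9578): 20% coinsurance on $9578 = $1915.60. Patient pays $1915.60; OOP now $5699.20.
Claim 4 ($8290): deductible already satisfied, so patient's share is 20% × $8290 = $1658. Adding that to $5699.20 gives $7357.20, past the $7275 cap; patient pays only $7275 − $5699.20 = $1575.80.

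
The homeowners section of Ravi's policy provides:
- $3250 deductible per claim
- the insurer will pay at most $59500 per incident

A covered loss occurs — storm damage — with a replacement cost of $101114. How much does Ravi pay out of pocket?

$41614

Less the $3250 deductible: $101114 − $3250 = $97864.
$97864 exceeds the $59500 limit, so the insurer pays the limit: $59500.
Out of pocket: $101114 − $59500 = $41614.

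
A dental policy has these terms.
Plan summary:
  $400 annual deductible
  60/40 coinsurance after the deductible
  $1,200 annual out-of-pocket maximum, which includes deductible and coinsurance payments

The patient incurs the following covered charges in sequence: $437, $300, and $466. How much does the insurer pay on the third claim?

Claim 1 — $437: $400 to deductible, leaving $37; patient's 40% is $14.80. Patient pays $414.80; OOP now $414.80. Insurer: $437 − $414.80 = $22.20.
Claim 2 — $300: deductible met; 40% of $300 = $120. Patient pays $120; OOP now $534.80. Plan pays $300 − $120 = $180.
Claim 3 — $466: deductible already satisfied, so patient's share is 40% × $466 = $186.40. Patient pays $186.40; OOP now $721.20. Insurer: $466 − $186.40 = $279.60.

$279.60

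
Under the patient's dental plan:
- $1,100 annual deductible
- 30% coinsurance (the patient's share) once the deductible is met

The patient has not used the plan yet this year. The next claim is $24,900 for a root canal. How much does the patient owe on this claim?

Nothing has been paid toward the $1,100 deductible, so the first $1,100 of this charge is applied there.
That leaves $24,900 − $1,100 = $23,800 for coinsurance.
Patient's 30% share of $23,800 is $7,140.
Patient responsibility: $1,100 + $7,140 = $8,240.

$8,240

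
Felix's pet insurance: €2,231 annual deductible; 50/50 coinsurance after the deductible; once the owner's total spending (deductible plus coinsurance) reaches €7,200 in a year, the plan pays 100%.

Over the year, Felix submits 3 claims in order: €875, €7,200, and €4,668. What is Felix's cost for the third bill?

Claim 1 — €875: entire amount goes to the deductible. Owner pays €875; OOP now €875.
Claim 2 — €7,200: deductible takes €1,356, €5,844 remains; coinsurance €5,844 × 50% = €2,922. Owner owes €4,278 (running OOP €5,153).
Claim 3 — €4,668: deductible already satisfied, so owner's share is 50% × €4,668 = €2,334. That would push OOP to €7,487, over the €7,200 cap, so owner pays €7,200 − €5,153 = €2,047.

€2,047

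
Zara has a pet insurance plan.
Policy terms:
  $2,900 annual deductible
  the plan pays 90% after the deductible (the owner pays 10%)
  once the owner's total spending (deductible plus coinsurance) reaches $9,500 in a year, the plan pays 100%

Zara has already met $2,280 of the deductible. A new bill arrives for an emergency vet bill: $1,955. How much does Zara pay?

$753.50

Remaining deductible: $2,900 − $2,280 = $620.
The remaining $1,335 (= $1,955 − $620) moves to coinsurance.
Owner's 10% share of $1,335 is $133.50.
Owner responsibility before any cap: $620 + $133.50 = $753.50.
Total out-of-pocket so far would be $2,280 + $753.50 = $3,033.50, below the $9,500 cap — no reduction.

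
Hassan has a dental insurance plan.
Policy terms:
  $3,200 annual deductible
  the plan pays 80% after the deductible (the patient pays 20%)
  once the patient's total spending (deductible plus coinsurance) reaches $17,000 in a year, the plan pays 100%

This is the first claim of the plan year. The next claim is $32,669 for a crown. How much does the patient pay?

$9,093.80

Deductible not yet touched, so the first $3,200 of the bill goes to the deductible.
After the $3,200 deductible portion, $32,669 − $3,200 = $29,469 is subject to coinsurance.
Patient's 20% share of $29,469 is $5,893.80.
Patient responsibility before any cap: $3,200 + $5,893.80 = $9,093.80.
Cumulative spending $0 + $9,093.80 = $9,093.80 stays under the $17,000 maximum.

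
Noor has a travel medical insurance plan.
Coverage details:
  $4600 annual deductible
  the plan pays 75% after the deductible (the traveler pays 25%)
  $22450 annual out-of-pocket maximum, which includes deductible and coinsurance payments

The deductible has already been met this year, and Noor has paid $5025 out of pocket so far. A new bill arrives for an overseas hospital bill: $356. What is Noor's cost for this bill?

$89

With the deductible met, the entire $356 is subject to coinsurance.
Coinsurance: $356 × 25% = $89.
Year-to-date out-of-pocket becomes $5025 + $89 = $5114, still under the $22450 maximum, so no cap applies.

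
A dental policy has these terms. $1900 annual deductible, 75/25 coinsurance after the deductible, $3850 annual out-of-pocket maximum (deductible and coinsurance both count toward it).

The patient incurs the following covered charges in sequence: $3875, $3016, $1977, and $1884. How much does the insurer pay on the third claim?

$1482.75

#1 ($3875): $1900 finishes the deductible; $1975 goes to coinsurance; patient's 25% is $493.75. Patient pays $2393.75; OOP now $2393.75. Plan pays $3875 − $2393.75 = $1481.25.
#2 ($3016): 25% coinsurance on $3016 = $754. Cost to patient: $754. OOP to date $3147.75. Plan pays $3016 − $754 = $2262.
#3 ($1977): deductible met; 25% of $1977 = $494.25. Cost to patient: $494.25. OOP to date $3642. Plan pays $1977 − $494.25 = $1482.75.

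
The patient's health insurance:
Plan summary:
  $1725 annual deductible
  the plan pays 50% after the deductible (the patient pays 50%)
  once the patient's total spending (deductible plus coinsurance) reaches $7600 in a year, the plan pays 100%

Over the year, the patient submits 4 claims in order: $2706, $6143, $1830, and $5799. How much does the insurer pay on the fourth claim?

Bill 1, $2706: $1725 finishes the deductible; $981 goes to coinsurance; patient's 50% is $490.50. Patient pays $2215.50; OOP now $2215.50. Plan pays $2706 − $2215.50 = $490.50.
Bill 2, $6143: deductible already satisfied, so patient's share is 50% × $6143 = $3071.50. Patient pays $3071.50; OOP now $5287. Plan pays $6143 − $3071.50 = $3071.50.
Bill 3, $1830: deductible already satisfied, so patient's share is 50% × $1830 = $915. Patient owes $915 (running OOP $6202). Plan pays $1830 − $915 = $915.
Bill 4, $5799: deductible already satisfied, so patient's share is 50% × $5799 = $2899.50. That would push OOP to $9101.50, over the $7600 cap, so patient pays $7600 − $6202 = $1398. Insurer: $5799 − $1398 = $4401.

$4401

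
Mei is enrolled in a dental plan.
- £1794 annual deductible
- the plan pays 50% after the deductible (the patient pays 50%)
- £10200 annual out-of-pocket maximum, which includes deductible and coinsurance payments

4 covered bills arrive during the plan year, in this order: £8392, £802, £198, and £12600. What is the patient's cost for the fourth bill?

#1 (£8392): deductible takes £1794, £6598 remains; 50% of £6598 = £3299. Patient owes £5093 (running OOP £5093).
#2 (£802): deductible already satisfied, so patient's share is 50% × £802 = £401. Patient owes £401 (running OOP £5494).
#3 (£198): deductible met; 50% of £198 = £99. Patient owes £99 (running OOP £5593).
#4 (£12600): deductible already satisfied, so patient's share is 50% × £12600 = £6300. Adding that to £5593 gives £11893, past the £10200 cap; patient pays only £10200 − £5593 = £4607.

£4607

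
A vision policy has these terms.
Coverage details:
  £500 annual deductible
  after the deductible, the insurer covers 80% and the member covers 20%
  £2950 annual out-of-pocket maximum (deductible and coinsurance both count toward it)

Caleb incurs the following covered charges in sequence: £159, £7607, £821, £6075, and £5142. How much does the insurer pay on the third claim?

£656.80

#1 (£159): entire amount goes to the deductible. Member pays £159; OOP now £159. Plan pays £159 − £159 = £0.
#2 (£7607): £341 to deductible, leaving £7266; 20% of £7266 = £1453.20. Cost to member: £1794.20. OOP to date £1953.20. Insurer: £7607 − £1794.20 = £5812.80.
#3 (£821): 20% coinsurance on £821 = £164.20. Cost to member: £164.20. OOP to date £2117.40. Insurer: £821 − £164.20 = £656.80.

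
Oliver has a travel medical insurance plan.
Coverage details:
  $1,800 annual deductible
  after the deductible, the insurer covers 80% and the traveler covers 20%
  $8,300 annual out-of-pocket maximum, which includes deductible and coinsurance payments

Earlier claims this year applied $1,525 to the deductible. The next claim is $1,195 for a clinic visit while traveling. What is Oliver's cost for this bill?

$459

Remaining deductible: $1,800 − $1,525 = $275.
The remaining $920 (= $1,195 − $275) moves to coinsurance.
20% of $920 = $184 falls to the traveler.
That puts the traveler's cost at $275 + $184 = $459 before any cap.
Year-to-date out-of-pocket becomes $1,525 + $459 = $1,984, still under the $8,300 maximum, so no cap applies.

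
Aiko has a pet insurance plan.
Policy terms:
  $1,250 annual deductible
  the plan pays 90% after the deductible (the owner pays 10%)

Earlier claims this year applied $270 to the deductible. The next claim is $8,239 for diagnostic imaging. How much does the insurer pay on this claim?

Remaining deductible: $1,250 − $270 = $980.
That leaves $8,239 − $980 = $7,259 for coinsurance.
Owner's 10% share of $7,259 is $725.90.
So the owner owes $980 + $725.90 = $1,705.90.
Insurer pays the balance: $8,239 − $1,705.90 = $6,533.10.

$6,533.10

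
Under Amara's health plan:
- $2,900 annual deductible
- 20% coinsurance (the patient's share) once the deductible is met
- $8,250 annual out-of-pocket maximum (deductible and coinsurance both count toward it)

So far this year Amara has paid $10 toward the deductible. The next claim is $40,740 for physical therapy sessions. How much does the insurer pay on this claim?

$32,500

Deductible still to meet: $2,900 − $10 = $2,890.
After the $2,890 deductible portion, $40,740 − $2,890 = $37,850 is subject to coinsurance.
20% of $37,850 = $7,570 falls to the patient.
Patient responsibility before any cap: $2,890 + $7,570 = $10,460.
Adding $10,460 to the $10 already spent would give $10,470, which exceeds the $8,250 cap; the patient pays just $8,250 − $10 = $8,240.
Insurer pays the balance: $40,740 − $8,240 = $32,500.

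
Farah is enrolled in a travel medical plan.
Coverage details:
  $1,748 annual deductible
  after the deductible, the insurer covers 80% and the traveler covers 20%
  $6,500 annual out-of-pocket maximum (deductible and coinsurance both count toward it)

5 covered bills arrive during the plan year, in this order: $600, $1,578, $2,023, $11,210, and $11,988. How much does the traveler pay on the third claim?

$404.60

Claim 1 ($600): all of it applies to the deductible. Cost to traveler: $600. OOP to date $600.
Claim 2 ($1,578): deductible takes $1,148, $430 remains; 20% of $430 = $86. Traveler owes $1,234 (running OOP $1,834).
Claim 3 ($2,023): deductible already satisfied, so traveler's share is 20% × $2,023 = $404.60. Cost to traveler: $404.60. OOP to date $2,238.60.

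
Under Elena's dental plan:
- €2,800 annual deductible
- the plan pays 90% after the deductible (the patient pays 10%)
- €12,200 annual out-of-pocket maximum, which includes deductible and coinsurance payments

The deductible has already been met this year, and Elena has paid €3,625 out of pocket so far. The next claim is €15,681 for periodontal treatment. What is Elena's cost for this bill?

€1,568.10

With the deductible met, the entire €15,681 is subject to coinsurance.
Coinsurance: €15,681 × 10% = €1,568.10.
Year-to-date out-of-pocket becomes €3,625 + €1,568.10 = €5,193.10, still under the €12,200 maximum, so no cap applies.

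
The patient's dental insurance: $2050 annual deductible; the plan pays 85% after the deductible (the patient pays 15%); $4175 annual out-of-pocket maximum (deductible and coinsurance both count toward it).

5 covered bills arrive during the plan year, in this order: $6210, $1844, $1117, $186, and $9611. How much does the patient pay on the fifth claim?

$1028.95

Bill 1, $6210: $2050 finishes the deductible; $4160 goes to coinsurance; patient's 15% is $624. Patient pays $2674; OOP now $2674.
Bill 2, $1844: 15% coinsurance on $1844 = $276.60. Patient owes $276.60 (running OOP $2950.60).
Bill 3, $1117: deductible already satisfied, so patient's share is 15% × $1117 = $167.55. Cost to patient: $167.55. OOP to date $3118.15.
Bill 4, $186: 15% coinsurance on $186 = $27.90. Cost to patient: $27.90. OOP to date $3146.05.
Bill 5, $9611: 15% coinsurance on $9611 = $1441.65. Adding that to $3146.05 gives $4587.70, past the $4175 cap; patient pays only $4175 − $3146.05 = $1028.95.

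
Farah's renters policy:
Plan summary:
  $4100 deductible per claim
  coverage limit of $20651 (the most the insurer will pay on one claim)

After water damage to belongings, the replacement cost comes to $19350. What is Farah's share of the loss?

After the deductible, $19350 − $4100 = $15250 remains.
$15250 is within the $20651 limit, so the insurer pays $15250.
Tenant's share is the uncovered remainder: $19350 − $15250 = $4100.

$4100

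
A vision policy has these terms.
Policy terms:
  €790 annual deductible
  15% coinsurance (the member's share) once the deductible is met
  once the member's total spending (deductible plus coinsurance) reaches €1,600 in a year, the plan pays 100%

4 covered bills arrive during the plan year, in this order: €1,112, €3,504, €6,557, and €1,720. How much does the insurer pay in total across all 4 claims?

Claim 1 (€1,112): €790 finishes the deductible; €322 goes to coinsurance; 15% of €322 = €48.30. Member pays €838.30; OOP now €838.30. Insurer: €1,112 − €838.30 = €273.70.
Claim 2 (€3,504): 15% coinsurance on €3,504 = €525.60. Cost to member: €525.60. OOP to date €1,363.90. Insurer: €3,504 − €525.60 = €2,978.40.
Claim 3 (€6,557): deductible met; 15% of €6,557 = €983.55. OOP would hit €2,347.45 > €1,600, so the cap limits the member to €1,600 − €1,363.90 = €236.10. Insurer: €6,557 − €236.10 = €6,320.90.
Claim 4 (€1,720): deductible already satisfied, so member's share is 15% × €1,720 = €258. Adding that to €1,600 gives €1,858, past the €1,600 cap; member pays only €1,600 − €1,600 = €0. Plan pays €1,720 − €0 = €1,720.
Insurer total = bills − member's total = €12,893 − €1,600 = €11,293.

€11,293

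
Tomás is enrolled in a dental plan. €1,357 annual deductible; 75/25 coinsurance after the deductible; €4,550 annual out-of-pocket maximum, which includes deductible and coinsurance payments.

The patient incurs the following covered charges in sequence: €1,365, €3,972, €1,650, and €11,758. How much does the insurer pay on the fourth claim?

€9,972.50

#1 (€1,365): deductible takes €1,357, €8 remains; 25% of €8 = €2. Cost to patient: €1,359. OOP to date €1,359. Insurer: €1,365 − €1,359 = €6.
#2 (€3,972): 25% coinsurance on €3,972 = €993. Patient pays €993; OOP now €2,352. Insurer: €3,972 − €993 = €2,979.
#3 (€1,650): 25% coinsurance on €1,650 = €412.50. Cost to patient: €412.50. OOP to date €2,764.50. Insurer: €1,650 − €412.50 = €1,237.50.
#4 (€11,758): deductible met; 25% of €11,758 = €2,939.50. OOP would hit €5,704 > €4,550, so the cap limits the patient to €4,550 − €2,764.50 = €1,785.50. Plan pays €11,758 − €1,785.50 = €9,972.50.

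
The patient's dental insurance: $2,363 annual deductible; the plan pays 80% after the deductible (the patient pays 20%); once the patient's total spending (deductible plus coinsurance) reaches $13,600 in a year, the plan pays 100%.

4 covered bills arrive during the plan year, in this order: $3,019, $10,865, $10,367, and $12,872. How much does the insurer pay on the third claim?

$8,293.60

Claim 1 ($3,019): deductible takes $2,363, $656 remains; 20% of $656 = $131.20. Cost to patient: $2,494.20. OOP to date $2,494.20. Insurer: $3,019 − $2,494.20 = $524.80.
Claim 2 ($10,865): 20% coinsurance on $10,865 = $2,173. Patient pays $2,173; OOP now $4,667.20. Insurer: $10,865 − $2,173 = $8,692.
Claim 3 ($10,367): deductible met; 20% of $10,367 = $2,073.40. Patient owes $2,073.40 (running OOP $6,740.60). Insurer: $10,367 − $2,073.40 = $8,293.60.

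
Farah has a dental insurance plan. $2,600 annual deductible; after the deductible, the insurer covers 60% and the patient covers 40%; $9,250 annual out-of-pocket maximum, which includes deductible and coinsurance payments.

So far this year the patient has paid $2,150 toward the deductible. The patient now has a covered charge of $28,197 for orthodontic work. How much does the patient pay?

$7,100

Remaining deductible: $2,600 − $2,150 = $450.
The remaining $27,747 (= $28,197 − $450) moves to coinsurance.
Patient's 40% share of $27,747 is $11,098.80.
Patient responsibility before any cap: $450 + $11,098.80 = $11,548.80.
Adding $11,548.80 to the $2,150 already spent would give $13,698.80, which exceeds the $9,250 cap; the patient pays just $9,250 − $2,150 = $7,100.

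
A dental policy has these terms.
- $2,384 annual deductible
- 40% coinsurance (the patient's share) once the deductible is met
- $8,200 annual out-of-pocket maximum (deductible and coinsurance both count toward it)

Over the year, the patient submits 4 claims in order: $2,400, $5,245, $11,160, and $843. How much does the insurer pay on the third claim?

$7,448.40

#1 ($2,400): deductible takes $2,384, $16 remains; coinsurance $16 × 40% = $6.40. Patient owes $2,390.40 (running OOP $2,390.40). Insurer: $2,400 − $2,390.40 = $9.60.
#2 ($5,245): deductible already satisfied, so patient's share is 40% × $5,245 = $2,098. Cost to patient: $2,098. OOP to date $4,488.40. Insurer: $5,245 − $2,098 = $3,147.
#3 ($11,160): deductible already satisfied, so patient's share is 40% × $11,160 = $4,464. That would push OOP to $8,952.40, over the $8,200 cap, so patient pays $8,200 − $4,488.40 = $3,711.60. Plan pays $11,160 − $3,711.60 = $7,448.40.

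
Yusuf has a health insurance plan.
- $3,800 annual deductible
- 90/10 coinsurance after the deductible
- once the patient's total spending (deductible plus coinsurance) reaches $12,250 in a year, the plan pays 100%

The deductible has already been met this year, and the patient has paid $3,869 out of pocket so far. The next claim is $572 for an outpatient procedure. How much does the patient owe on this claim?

With the deductible met, the entire $572 is subject to coinsurance.
10% of $572 = $57.20 falls to the patient.
Year-to-date out-of-pocket becomes $3,869 + $57.20 = $3,926.20, still under the $12,250 maximum, so no cap applies.

$57.20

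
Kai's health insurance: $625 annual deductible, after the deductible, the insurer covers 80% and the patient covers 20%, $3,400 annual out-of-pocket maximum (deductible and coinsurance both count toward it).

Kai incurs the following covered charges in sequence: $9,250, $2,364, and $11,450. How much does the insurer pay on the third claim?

#1 ($9,250): $625 finishes the deductible; $8,625 goes to coinsurance; patient's 20% is $1,725. Patient pays $2,350; OOP now $2,350. Plan pays $9,250 − $2,350 = $6,900.
#2 ($2,364): 20% coinsurance on $2,364 = $472.80. Patient pays $472.80; OOP now $2,822.80. Plan pays $2,364 − $472.80 = $1,891.20.
#3 ($11,450): deductible met; 20% of $11,450 = $2,290. Adding that to $2,822.80 gives $5,112.80, past the $3,400 cap; patient pays only $3,400 − $2,822.80 = $577.20. Insurer: $11,450 − $577.20 = $10,872.80.

$10,872.80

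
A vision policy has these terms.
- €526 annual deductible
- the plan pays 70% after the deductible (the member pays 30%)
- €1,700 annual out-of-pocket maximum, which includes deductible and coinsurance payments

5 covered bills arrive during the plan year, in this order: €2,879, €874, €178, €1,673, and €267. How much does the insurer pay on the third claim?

€124.60

Claim 1 (€2,879): €526 finishes the deductible; €2,353 goes to coinsurance; 30% of €2,353 = €705.90. Cost to member: €1,231.90. OOP to date €1,231.90. Plan pays €2,879 − €1,231.90 = €1,647.10.
Claim 2 (€874): deductible already satisfied, so member's share is 30% × €874 = €262.20. Cost to member: €262.20. OOP to date €1,494.10. Insurer: €874 − €262.20 = €611.80.
Claim 3 (€178): deductible already satisfied, so member's share is 30% × €178 = €53.40. Member pays €53.40; OOP now €1,547.50. Plan pays €178 − €53.40 = €124.60.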